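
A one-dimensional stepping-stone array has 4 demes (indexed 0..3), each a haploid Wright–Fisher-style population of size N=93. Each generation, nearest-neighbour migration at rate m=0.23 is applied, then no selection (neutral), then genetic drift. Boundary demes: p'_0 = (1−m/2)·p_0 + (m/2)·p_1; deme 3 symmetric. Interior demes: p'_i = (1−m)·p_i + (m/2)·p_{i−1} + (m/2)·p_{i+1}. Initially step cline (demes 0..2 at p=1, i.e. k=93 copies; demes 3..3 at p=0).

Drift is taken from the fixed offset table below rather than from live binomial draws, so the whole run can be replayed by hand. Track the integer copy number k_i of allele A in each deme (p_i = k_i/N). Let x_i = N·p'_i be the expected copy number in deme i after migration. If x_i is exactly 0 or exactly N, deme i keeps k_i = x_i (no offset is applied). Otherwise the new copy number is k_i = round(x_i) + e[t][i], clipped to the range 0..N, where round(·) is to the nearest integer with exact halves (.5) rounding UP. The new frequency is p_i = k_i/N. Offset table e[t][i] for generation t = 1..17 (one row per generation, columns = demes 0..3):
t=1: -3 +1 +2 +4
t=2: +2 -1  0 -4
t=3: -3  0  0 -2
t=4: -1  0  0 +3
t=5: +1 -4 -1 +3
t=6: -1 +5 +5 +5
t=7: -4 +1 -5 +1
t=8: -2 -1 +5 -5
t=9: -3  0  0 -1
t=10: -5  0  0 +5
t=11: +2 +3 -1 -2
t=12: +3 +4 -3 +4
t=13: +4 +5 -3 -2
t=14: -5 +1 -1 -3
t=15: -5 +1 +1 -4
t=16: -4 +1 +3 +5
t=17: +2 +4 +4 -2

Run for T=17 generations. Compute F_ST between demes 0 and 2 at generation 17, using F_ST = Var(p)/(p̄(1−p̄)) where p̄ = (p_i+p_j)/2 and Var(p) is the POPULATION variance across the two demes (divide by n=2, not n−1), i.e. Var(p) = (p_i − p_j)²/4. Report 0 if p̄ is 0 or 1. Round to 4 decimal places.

t=0: k=[93 93 93 0]
t=1: x=[93.0000 93.0000 82.3050 10.6950] k=[93 93 84 15]
t=2: x=[93.0000 91.9650 77.1000 22.9350] k=[93 91 77 19]
t=3: x=[92.7700 89.6200 71.9400 25.6700] k=[90 90 72 24]
t=4: x=[90.0000 87.9300 68.5500 29.5200] k=[89 88 69 33]
t=5: x=[88.8850 85.9300 67.0450 37.1400] k=[90 82 66 40]
t=6: x=[89.0800 81.0800 64.8500 42.9900] k=[88 86 70 48]
t=7: x=[87.7700 84.3900 69.3100 50.5300] k=[84 85 64 52]
t=8: x=[84.1150 82.4700 65.0350 53.3800] k=[82 81 70 48]
t=9: x=[81.8850 79.8500 68.7350 50.5300] k=[79 80 69 50]
t=10: x=[79.1150 78.6200 68.0800 52.1850] k=[74 79 68 57]
t=11: x=[74.5750 77.1600 68.0000 58.2650] k=[77 80 67 56]
t=12: x=[77.3450 78.1600 67.2300 57.2650] k=[80 82 64 61]
t=13: x=[80.2300 79.7000 65.7250 61.3450] k=[84 85 63 59]
t=14: x=[84.1150 82.3550 65.0700 59.4600] k=[79 83 64 56]
t=15: x=[79.4600 80.3550 65.2650 56.9200] k=[74 81 66 53]
t=16: x=[74.8050 78.4700 66.2300 54.4950] k=[71 79 69 59]
t=17: x=[71.9200 76.9300 69.0000 60.1500] k=[74 81 73 58]

0.0002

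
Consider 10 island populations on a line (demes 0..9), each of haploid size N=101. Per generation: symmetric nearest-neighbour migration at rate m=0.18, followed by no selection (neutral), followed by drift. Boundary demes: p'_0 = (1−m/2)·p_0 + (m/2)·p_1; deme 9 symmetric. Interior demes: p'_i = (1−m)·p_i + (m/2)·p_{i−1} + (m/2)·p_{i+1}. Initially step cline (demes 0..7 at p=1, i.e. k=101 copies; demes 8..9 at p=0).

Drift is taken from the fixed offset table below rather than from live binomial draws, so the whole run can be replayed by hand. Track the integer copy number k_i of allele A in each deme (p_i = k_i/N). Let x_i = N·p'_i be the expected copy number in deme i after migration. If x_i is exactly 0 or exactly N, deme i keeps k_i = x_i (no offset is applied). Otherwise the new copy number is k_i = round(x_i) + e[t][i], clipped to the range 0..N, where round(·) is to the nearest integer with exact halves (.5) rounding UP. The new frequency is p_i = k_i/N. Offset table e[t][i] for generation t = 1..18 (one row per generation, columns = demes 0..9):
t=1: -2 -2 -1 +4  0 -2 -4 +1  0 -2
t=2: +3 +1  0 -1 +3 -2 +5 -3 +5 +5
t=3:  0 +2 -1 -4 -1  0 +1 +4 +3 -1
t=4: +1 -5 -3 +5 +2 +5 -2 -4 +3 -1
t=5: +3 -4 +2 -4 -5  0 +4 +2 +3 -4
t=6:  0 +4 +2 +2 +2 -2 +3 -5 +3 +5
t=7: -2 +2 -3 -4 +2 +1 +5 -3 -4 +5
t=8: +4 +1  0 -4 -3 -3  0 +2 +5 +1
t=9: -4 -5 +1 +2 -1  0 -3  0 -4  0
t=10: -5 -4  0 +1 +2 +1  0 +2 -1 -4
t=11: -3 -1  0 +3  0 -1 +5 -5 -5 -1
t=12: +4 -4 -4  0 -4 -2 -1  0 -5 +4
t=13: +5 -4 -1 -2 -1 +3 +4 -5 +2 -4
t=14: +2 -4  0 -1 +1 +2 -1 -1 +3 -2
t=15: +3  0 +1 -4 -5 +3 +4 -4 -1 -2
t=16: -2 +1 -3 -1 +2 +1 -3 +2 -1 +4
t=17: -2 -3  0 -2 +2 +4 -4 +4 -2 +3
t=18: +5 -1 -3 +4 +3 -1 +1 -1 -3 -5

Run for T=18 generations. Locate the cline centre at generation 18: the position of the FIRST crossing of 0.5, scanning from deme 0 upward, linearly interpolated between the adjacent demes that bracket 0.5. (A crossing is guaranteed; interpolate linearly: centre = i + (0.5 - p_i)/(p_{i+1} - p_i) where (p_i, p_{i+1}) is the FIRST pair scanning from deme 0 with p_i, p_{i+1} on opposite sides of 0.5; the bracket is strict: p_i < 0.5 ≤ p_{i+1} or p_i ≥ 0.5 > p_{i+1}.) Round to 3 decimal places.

7.460

t=0: k=[101 101 101 101 101 101 101 101 0 0]
t=1: x=[101.0000 101.0000 101.0000 101.0000 101.0000 101.0000 101.0000 91.9100 9.0900 0.0000] k=[101 101 101 101 101 101 101 93 9 0]
t=2: x=[101.0000 101.0000 101.0000 101.0000 101.0000 101.0000 100.2800 86.1600 15.7500 0.8100] k=[101 101 101 101 101 101 101 83 21 6]
t=3: x=[101.0000 101.0000 101.0000 101.0000 101.0000 101.0000 99.3800 79.0400 25.2300 7.3500] k=[101 101 101 101 101 101 100 83 28 6]
t=4: x=[101.0000 101.0000 101.0000 101.0000 101.0000 100.9100 98.5600 79.5800 30.9700 7.9800] k=[101 101 101 101 101 101 97 76 34 7]
t=5: x=[101.0000 101.0000 101.0000 101.0000 101.0000 100.6400 95.4700 74.1100 35.3500 9.4300] k=[101 101 101 101 101 101 99 76 38 5]
t=6: x=[101.0000 101.0000 101.0000 101.0000 101.0000 100.8200 97.1100 74.6500 38.4500 7.9700] k=[101 101 101 101 101 99 100 70 41 13]
t=7: x=[101.0000 101.0000 101.0000 101.0000 100.8200 99.2700 97.2100 70.0900 41.0900 15.5200] k=[101 101 101 101 101 100 101 67 37 21]
t=8: x=[101.0000 101.0000 101.0000 101.0000 100.9100 100.1800 97.8500 67.3600 38.2600 22.4400] k=[101 101 101 101 98 97 98 69 43 23]
t=9: x=[101.0000 101.0000 101.0000 100.7300 98.1800 97.1800 95.3000 69.2700 43.5400 24.8000] k=[101 101 101 101 97 97 92 69 40 25]
t=10: x=[101.0000 101.0000 101.0000 100.6400 97.3600 96.5500 90.3800 68.4600 41.2600 26.3500] k=[101 101 101 101 99 98 90 70 40 22]
t=11: x=[101.0000 101.0000 101.0000 100.8200 99.0900 97.3700 88.9200 69.1000 41.0800 23.6200] k=[101 101 101 101 99 96 94 64 36 23]
t=12: x=[101.0000 101.0000 101.0000 100.8200 98.9100 96.0900 91.4800 64.1800 37.3500 24.1700] k=[101 101 101 101 95 94 90 64 32 28]
t=13: x=[101.0000 101.0000 101.0000 100.4600 95.4500 93.7300 88.0200 63.4600 34.5200 28.3600] k=[101 101 101 98 94 97 92 58 37 24]
t=14: x=[101.0000 101.0000 100.7300 97.9100 94.6300 96.2800 89.3900 59.1700 37.7200 25.1700] k=[101 101 101 97 96 98 88 58 41 23]
t=15: x=[101.0000 101.0000 100.6400 97.2700 96.2700 96.9200 86.2000 59.1700 40.9100 24.6200] k=[101 101 101 93 91 100 90 55 40 23]
t=16: x=[101.0000 101.0000 100.2800 93.5400 91.9900 98.2900 87.7500 56.8000 39.8200 24.5300] k=[101 101 97 93 94 99 85 59 39 29]
t=17: x=[101.0000 100.6400 97.0000 93.4500 94.3600 97.2900 83.9200 59.5400 39.9000 29.9000] k=[101 98 97 91 96 101 80 64 38 33]
t=18: x=[100.7300 98.1800 96.5500 91.9900 96.0000 98.6600 80.4500 63.1000 39.8900 33.4500] k=[101 97 94 96 99 98 81 62 37 28]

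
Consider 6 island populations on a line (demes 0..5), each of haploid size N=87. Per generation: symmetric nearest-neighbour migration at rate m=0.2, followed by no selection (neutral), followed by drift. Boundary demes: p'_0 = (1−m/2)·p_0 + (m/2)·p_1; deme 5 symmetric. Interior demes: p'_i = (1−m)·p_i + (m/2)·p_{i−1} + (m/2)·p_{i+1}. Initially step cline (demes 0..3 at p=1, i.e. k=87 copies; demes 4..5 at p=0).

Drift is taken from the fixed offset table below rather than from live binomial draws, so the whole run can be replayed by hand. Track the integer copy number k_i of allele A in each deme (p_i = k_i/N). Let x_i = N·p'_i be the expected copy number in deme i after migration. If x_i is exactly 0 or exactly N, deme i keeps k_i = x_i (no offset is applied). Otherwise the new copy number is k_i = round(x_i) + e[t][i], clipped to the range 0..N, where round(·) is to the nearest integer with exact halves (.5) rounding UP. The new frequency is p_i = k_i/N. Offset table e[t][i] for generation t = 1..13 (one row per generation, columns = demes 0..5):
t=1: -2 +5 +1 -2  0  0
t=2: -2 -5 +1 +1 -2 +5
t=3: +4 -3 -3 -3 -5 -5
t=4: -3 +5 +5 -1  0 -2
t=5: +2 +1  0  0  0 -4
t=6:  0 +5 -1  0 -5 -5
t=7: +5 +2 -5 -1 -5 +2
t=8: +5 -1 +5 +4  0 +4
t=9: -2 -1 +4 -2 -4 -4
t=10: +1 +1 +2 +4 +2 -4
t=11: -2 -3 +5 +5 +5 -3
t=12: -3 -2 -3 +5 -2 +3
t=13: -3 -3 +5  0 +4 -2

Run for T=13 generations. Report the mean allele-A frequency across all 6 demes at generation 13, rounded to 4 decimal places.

0.6494

t=0: k=[87 87 87 87 0 0]
t=1: x=[87.0000 87.0000 87.0000 78.3000 8.7000 0.0000] k=[87 87 87 76 9 0]
t=2: x=[87.0000 87.0000 85.9000 70.4000 14.8000 0.9000] k=[87 87 87 71 13 6]
t=3: x=[87.0000 87.0000 85.4000 66.8000 18.1000 6.7000] k=[87 87 82 64 13 2]
t=4: x=[87.0000 86.5000 80.7000 60.7000 17.0000 3.1000] k=[87 87 86 60 17 1]
t=5: x=[87.0000 86.9000 83.5000 58.3000 19.7000 2.6000] k=[87 87 84 58 20 0]
t=6: x=[87.0000 86.7000 81.7000 56.8000 21.8000 2.0000] k=[87 87 81 57 17 0]
t=7: x=[87.0000 86.4000 79.2000 55.4000 19.3000 1.7000] k=[87 87 74 54 14 4]
t=8: x=[87.0000 85.7000 73.3000 52.0000 17.0000 5.0000] k=[87 85 78 56 17 9]
t=9: x=[86.8000 84.5000 76.5000 54.3000 20.1000 9.8000] k=[85 84 81 52 16 6]
t=10: x=[84.9000 83.8000 78.4000 51.3000 18.6000 7.0000] k=[86 85 80 55 21 3]
t=11: x=[85.9000 84.6000 78.0000 54.1000 22.6000 4.8000] k=[84 82 83 59 28 2]
t=12: x=[83.8000 82.3000 80.5000 58.3000 28.5000 4.6000] k=[81 80 78 63 27 8]
t=13: x=[80.9000 79.9000 76.7000 60.9000 28.7000 9.9000] k=[78 77 82 61 33 8]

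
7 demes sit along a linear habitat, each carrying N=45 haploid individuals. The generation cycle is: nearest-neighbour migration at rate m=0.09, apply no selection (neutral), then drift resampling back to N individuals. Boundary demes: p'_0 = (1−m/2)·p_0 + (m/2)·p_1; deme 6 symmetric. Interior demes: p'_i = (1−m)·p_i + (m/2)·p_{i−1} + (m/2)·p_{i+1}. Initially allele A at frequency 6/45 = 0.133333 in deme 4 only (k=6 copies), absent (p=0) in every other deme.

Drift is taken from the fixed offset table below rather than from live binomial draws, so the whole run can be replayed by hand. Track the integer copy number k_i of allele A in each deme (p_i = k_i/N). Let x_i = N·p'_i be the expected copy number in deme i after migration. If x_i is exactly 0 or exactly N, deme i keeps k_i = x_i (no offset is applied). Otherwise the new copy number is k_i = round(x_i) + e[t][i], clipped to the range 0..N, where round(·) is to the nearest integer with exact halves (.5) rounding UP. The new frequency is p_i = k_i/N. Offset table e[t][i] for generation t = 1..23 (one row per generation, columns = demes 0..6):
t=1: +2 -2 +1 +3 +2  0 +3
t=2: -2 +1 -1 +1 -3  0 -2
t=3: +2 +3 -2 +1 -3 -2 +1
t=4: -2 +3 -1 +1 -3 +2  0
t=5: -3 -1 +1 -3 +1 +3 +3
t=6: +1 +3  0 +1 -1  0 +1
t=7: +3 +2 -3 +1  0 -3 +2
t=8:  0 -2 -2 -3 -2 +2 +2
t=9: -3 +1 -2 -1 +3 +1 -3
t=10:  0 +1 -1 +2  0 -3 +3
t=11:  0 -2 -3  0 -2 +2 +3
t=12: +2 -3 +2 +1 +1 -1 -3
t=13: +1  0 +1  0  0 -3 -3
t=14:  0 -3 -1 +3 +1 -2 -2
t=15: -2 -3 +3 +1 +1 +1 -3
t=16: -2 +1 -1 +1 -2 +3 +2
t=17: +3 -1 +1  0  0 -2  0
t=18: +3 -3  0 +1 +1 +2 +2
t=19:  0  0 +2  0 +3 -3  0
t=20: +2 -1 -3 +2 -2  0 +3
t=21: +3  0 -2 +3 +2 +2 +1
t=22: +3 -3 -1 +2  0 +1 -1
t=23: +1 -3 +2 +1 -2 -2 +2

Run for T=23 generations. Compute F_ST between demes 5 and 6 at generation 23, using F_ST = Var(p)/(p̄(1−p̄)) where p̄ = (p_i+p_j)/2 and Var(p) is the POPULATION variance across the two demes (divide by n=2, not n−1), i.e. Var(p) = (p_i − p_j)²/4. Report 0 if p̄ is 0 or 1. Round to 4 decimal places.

0.0564

t=0: k=[0 0 0 0 6 0 0]
t=1: x=[0.0000 0.0000 0.0000 0.2700 5.4600 0.2700 0.0000] k=[0 0 0 3 7 0 0]
t=2: x=[0.0000 0.0000 0.1350 3.0450 6.5050 0.3150 0.0000] k=[0 0 0 4 4 0 0]
t=3: x=[0.0000 0.0000 0.1800 3.8200 3.8200 0.1800 0.0000] k=[0 0 0 5 1 0 0]
t=4: x=[0.0000 0.0000 0.2250 4.5950 1.1350 0.0450 0.0000] k=[0 0 0 6 0 2 0]
t=5: x=[0.0000 0.0000 0.2700 5.4600 0.3600 1.8200 0.0900] k=[0 0 1 2 1 5 3]
t=6: x=[0.0000 0.0450 1.0000 1.9100 1.2250 4.7300 3.0900] k=[0 3 1 3 0 5 4]
t=7: x=[0.1350 2.7750 1.1800 2.7750 0.3600 4.7300 4.0450] k=[3 5 0 4 0 2 6]
t=8: x=[3.0900 4.6850 0.4050 3.6400 0.2700 2.0900 5.8200] k=[3 3 0 1 0 4 8]
t=9: x=[3.0000 2.8650 0.1800 0.9100 0.2250 4.0000 7.8200] k=[0 4 0 0 3 5 5]
t=10: x=[0.1800 3.6400 0.1800 0.1350 2.9550 4.9100 5.0000] k=[0 5 0 2 3 2 8]
t=11: x=[0.2250 4.5500 0.3150 1.9550 2.9100 2.3150 7.7300] k=[0 3 0 2 1 4 11]
t=12: x=[0.1350 2.7300 0.2250 1.8650 1.1800 4.1800 10.6850] k=[2 0 2 3 2 3 8]
t=13: x=[1.9100 0.1800 1.9550 2.9100 2.0900 3.1800 7.7750] k=[3 0 3 3 2 0 5]
t=14: x=[2.8650 0.2700 2.8650 2.9550 1.9550 0.3150 4.7750] k=[3 0 2 6 3 0 3]
t=15: x=[2.8650 0.2250 2.0900 5.6850 3.0000 0.2700 2.8650] k=[1 0 5 7 4 1 0]
t=16: x=[0.9550 0.2700 4.8650 6.7750 4.0000 1.0900 0.0450] k=[0 1 4 8 2 4 2]
t=17: x=[0.0450 1.0900 4.0450 7.5500 2.3600 3.8200 2.0900] k=[3 0 5 8 2 2 2]
t=18: x=[2.8650 0.3600 4.9100 7.5950 2.2700 2.0000 2.0000] k=[6 0 5 9 3 4 4]
t=19: x=[5.7300 0.4950 4.9550 8.5500 3.3150 3.9550 4.0000] k=[6 0 7 9 6 1 4]
t=20: x=[5.7300 0.5850 6.7750 8.7750 5.9100 1.3600 3.8650] k=[8 0 4 11 4 1 7]
t=21: x=[7.6400 0.5400 4.1350 10.3700 4.1800 1.4050 6.7300] k=[11 1 2 13 6 3 8]
t=22: x=[10.5500 1.4950 2.4500 12.1900 6.1800 3.3600 7.7750] k=[14 0 1 14 6 4 7]
t=23: x=[13.3700 0.6750 1.5400 13.0550 6.2700 4.2250 6.8650] k=[14 0 4 14 4 2 9]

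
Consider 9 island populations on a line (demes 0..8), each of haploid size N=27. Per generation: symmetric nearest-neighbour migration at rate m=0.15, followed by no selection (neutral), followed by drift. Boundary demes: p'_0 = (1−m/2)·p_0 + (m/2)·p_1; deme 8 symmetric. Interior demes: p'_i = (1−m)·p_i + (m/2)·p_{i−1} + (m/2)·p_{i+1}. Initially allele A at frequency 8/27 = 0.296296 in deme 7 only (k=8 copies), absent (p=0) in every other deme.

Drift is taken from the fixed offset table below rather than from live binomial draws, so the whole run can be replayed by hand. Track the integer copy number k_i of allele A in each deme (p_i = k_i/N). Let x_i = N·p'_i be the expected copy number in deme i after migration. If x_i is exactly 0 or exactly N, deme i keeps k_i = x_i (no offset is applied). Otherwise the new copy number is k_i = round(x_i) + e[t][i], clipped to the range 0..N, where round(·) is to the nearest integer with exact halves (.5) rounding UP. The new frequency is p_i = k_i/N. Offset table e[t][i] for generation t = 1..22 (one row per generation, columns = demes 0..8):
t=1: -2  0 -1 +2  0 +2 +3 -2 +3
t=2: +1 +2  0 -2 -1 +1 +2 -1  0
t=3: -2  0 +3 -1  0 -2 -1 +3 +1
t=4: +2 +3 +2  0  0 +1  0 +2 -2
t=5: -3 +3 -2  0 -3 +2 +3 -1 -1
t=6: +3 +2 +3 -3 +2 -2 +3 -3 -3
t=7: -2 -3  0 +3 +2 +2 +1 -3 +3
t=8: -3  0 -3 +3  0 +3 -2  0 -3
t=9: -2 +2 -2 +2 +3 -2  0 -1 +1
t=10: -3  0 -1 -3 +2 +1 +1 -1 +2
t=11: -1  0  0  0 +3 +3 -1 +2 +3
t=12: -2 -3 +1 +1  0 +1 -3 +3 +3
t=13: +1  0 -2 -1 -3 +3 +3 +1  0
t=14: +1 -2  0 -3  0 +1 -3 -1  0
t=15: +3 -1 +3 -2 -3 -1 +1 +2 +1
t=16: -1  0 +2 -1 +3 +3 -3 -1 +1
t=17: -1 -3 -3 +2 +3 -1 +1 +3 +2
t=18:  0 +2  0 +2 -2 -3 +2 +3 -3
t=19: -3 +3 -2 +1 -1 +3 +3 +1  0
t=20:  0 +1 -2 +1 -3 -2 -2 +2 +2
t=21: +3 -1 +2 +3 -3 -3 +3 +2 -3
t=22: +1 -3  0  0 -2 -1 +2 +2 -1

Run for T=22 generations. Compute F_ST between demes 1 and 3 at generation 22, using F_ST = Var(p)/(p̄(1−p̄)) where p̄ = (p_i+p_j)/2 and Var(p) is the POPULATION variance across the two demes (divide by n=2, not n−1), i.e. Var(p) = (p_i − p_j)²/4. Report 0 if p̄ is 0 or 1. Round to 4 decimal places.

0.1739

t=0: k=[0 0 0 0 0 0 0 8 0]
t=1: x=[0.0000 0.0000 0.0000 0.0000 0.0000 0.0000 0.6000 6.8000 0.6000] k=[0 0 0 0 0 0 4 5 4]
t=2: x=[0.0000 0.0000 0.0000 0.0000 0.0000 0.3000 3.7750 4.8500 4.0750] k=[0 0 0 0 0 1 6 4 4]
t=3: x=[0.0000 0.0000 0.0000 0.0000 0.0750 1.3000 5.4750 4.1500 4.0000] k=[0 0 0 0 0 0 4 7 5]
t=4: x=[0.0000 0.0000 0.0000 0.0000 0.0000 0.3000 3.9250 6.6250 5.1500] k=[0 0 0 0 0 1 4 9 3]
t=5: x=[0.0000 0.0000 0.0000 0.0000 0.0750 1.1500 4.1500 8.1750 3.4500] k=[0 0 0 0 0 3 7 7 2]
t=6: x=[0.0000 0.0000 0.0000 0.0000 0.2250 3.0750 6.7000 6.6250 2.3750] k=[0 0 0 0 2 1 10 4 0]
t=7: x=[0.0000 0.0000 0.0000 0.1500 1.7750 1.7500 8.8750 4.1500 0.3000] k=[0 0 0 3 4 4 10 1 3]
t=8: x=[0.0000 0.0000 0.2250 2.8500 3.9250 4.4500 8.8750 1.8250 2.8500] k=[0 0 0 6 4 7 7 2 0]
t=9: x=[0.0000 0.0000 0.4500 5.4000 4.3750 6.7750 6.6250 2.2250 0.1500] k=[0 0 0 7 7 5 7 1 1]
t=10: x=[0.0000 0.0000 0.5250 6.4750 6.8500 5.3000 6.4000 1.4500 1.0000] k=[0 0 0 3 9 6 7 0 3]
t=11: x=[0.0000 0.0000 0.2250 3.2250 8.3250 6.3000 6.4000 0.7500 2.7750] k=[0 0 0 3 11 9 5 3 6]
t=12: x=[0.0000 0.0000 0.2250 3.3750 10.2500 8.8500 5.1500 3.3750 5.7750] k=[0 0 1 4 10 10 2 6 9]
t=13: x=[0.0000 0.0750 1.1500 4.2250 9.5500 9.4000 2.9000 5.9250 8.7750] k=[0 0 0 3 7 12 6 7 9]
t=14: x=[0.0000 0.0000 0.2250 3.0750 7.0750 11.1750 6.5250 7.0750 8.8500] k=[0 0 0 0 7 12 4 6 9]
t=15: x=[0.0000 0.0000 0.0000 0.5250 6.8500 11.0250 4.7500 6.0750 8.7750] k=[0 0 0 0 4 10 6 8 10]
t=16: x=[0.0000 0.0000 0.0000 0.3000 4.1500 9.2500 6.4500 8.0000 9.8500] k=[0 0 0 0 7 12 3 7 11]
t=17: x=[0.0000 0.0000 0.0000 0.5250 6.8500 10.9500 3.9750 7.0000 10.7000] k=[0 0 0 3 10 10 5 10 13]
t=18: x=[0.0000 0.0000 0.2250 3.3000 9.4750 9.6250 5.7500 9.8500 12.7750] k=[0 0 0 5 7 7 8 13 10]
t=19: x=[0.0000 0.0000 0.3750 4.7750 6.8500 7.0750 8.3000 12.4000 10.2250] k=[0 0 0 6 6 10 11 13 10]
t=20: x=[0.0000 0.0000 0.4500 5.5500 6.3000 9.7750 11.0750 12.6250 10.2250] k=[0 0 0 7 3 8 9 15 12]
t=21: x=[0.0000 0.0000 0.5250 6.1750 3.6750 7.7000 9.3750 14.3250 12.2250] k=[0 0 3 9 1 5 12 16 9]
t=22: x=[0.0000 0.2250 3.2250 7.9500 1.9000 5.2250 11.7750 15.1750 9.5250] k=[0 0 3 8 0 4 14 17 9]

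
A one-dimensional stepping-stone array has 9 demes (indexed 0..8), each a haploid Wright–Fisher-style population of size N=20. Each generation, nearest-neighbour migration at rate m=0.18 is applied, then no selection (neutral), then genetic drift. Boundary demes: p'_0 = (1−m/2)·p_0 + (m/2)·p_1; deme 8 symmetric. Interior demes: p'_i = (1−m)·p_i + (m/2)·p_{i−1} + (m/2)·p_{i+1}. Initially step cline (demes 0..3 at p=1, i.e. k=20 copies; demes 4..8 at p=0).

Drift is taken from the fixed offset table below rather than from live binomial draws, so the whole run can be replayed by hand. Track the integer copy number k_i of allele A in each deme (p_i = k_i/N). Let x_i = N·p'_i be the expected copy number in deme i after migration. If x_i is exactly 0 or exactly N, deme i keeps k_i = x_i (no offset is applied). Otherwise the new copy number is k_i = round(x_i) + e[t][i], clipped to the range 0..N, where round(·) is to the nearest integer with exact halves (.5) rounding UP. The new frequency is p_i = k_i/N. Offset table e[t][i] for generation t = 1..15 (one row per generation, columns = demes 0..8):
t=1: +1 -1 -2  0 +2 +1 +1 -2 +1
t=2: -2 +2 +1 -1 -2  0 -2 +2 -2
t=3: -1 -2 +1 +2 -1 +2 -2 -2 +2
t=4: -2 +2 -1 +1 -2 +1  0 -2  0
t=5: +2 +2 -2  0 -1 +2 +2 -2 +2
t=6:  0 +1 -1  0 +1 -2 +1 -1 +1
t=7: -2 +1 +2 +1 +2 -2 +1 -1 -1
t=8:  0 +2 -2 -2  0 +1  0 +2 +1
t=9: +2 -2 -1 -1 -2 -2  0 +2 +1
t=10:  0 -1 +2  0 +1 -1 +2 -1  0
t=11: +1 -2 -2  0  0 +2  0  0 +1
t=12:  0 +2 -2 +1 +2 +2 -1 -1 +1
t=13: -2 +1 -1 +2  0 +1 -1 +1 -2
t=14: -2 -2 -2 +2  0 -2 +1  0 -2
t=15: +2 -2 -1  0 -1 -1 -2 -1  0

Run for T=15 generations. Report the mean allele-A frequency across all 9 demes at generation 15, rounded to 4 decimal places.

t=0: k=[20 20 20 20 0 0 0 0 0]
t=1: x=[20.0000 20.0000 20.0000 18.2000 1.8000 0.0000 0.0000 0.0000 0.0000] k=[20 20 20 18 4 0 0 0 0]
t=2: x=[20.0000 20.0000 19.8200 16.9200 4.9000 0.3600 0.0000 0.0000 0.0000] k=[20 20 20 16 3 0 0 0 0]
t=3: x=[20.0000 20.0000 19.6400 15.1900 3.9000 0.2700 0.0000 0.0000 0.0000] k=[20 20 20 17 3 2 0 0 0]
t=4: x=[20.0000 20.0000 19.7300 16.0100 4.1700 1.9100 0.1800 0.0000 0.0000] k=[20 20 19 17 2 3 0 0 0]
t=5: x=[20.0000 19.9100 18.9100 15.8300 3.4400 2.6400 0.2700 0.0000 0.0000] k=[20 20 17 16 2 5 2 0 0]
t=6: x=[20.0000 19.7300 17.1800 14.8300 3.5300 4.4600 2.0900 0.1800 0.0000] k=[20 20 16 15 5 2 3 0 0]
t=7: x=[20.0000 19.6400 16.2700 14.1900 5.6300 2.3600 2.6400 0.2700 0.0000] k=[20 20 18 15 8 0 4 0 0]
t=8: x=[20.0000 19.8200 17.9100 14.6400 7.9100 1.0800 3.2800 0.3600 0.0000] k=[20 20 16 13 8 2 3 2 0]
t=9: x=[20.0000 19.6400 16.0900 12.8200 7.9100 2.6300 2.8200 1.9100 0.1800] k=[20 18 15 12 6 1 3 4 1]
t=10: x=[19.8200 17.9100 15.0000 11.7300 6.0900 1.6300 2.9100 3.6400 1.2700] k=[20 17 17 12 7 1 5 3 1]
t=11: x=[19.7300 17.2700 16.5500 12.0000 6.9100 1.9000 4.4600 3.0000 1.1800] k=[20 15 15 12 7 4 4 3 2]
t=12: x=[19.5500 15.4500 14.7300 11.8200 7.1800 4.2700 3.9100 3.0000 2.0900] k=[20 17 13 13 9 6 3 2 3]
t=13: x=[19.7300 16.9100 13.3600 12.6400 9.0900 6.0000 3.1800 2.1800 2.9100] k=[18 18 12 15 9 7 2 3 1]
t=14: x=[18.0000 17.4600 12.8100 14.1900 9.3600 6.7300 2.5400 2.7300 1.1800] k=[16 15 11 16 9 5 4 3 0]
t=15: x=[15.9100 14.7300 11.8100 14.9200 9.2700 5.2700 4.0000 2.8200 0.2700] k=[18 13 11 15 8 4 2 2 0]

0.4056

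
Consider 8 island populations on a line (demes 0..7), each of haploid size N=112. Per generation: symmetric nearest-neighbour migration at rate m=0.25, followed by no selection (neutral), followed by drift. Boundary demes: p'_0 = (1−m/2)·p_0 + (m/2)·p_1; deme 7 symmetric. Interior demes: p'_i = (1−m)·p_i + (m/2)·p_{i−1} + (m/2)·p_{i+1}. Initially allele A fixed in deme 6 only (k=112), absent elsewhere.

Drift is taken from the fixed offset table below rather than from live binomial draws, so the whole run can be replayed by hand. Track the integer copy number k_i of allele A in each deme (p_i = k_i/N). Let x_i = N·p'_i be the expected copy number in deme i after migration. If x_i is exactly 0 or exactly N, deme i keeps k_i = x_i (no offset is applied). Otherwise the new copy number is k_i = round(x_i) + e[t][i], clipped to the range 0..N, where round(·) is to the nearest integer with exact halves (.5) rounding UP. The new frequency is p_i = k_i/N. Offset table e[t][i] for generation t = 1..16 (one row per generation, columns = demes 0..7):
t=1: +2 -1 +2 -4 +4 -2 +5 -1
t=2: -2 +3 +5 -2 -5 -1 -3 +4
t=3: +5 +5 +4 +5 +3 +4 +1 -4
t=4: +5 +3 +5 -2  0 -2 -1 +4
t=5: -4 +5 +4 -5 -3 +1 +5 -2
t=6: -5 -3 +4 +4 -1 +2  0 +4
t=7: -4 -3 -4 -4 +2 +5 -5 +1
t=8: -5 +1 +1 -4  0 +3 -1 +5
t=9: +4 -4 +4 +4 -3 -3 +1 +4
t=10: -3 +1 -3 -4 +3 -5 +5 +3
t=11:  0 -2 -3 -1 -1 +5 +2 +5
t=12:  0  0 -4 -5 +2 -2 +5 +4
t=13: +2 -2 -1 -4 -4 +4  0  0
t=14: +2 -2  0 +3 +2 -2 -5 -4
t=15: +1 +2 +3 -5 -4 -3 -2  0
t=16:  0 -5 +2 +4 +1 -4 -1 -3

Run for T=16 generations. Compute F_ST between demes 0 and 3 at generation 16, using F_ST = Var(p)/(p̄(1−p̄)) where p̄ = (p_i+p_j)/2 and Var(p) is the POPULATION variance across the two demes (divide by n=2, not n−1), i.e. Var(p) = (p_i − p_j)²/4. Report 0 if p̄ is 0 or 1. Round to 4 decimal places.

t=0: k=[0 0 0 0 0 0 112 0]
t=1: x=[0.0000 0.0000 0.0000 0.0000 0.0000 14.0000 84.0000 14.0000] k=[0 0 0 0 0 12 89 13]
t=2: x=[0.0000 0.0000 0.0000 0.0000 1.5000 20.1250 69.8750 22.5000] k=[0 0 0 0 0 19 67 27]
t=3: x=[0.0000 0.0000 0.0000 0.0000 2.3750 22.6250 56.0000 32.0000] k=[0 0 0 0 5 27 57 28]
t=4: x=[0.0000 0.0000 0.0000 0.6250 7.1250 28.0000 49.6250 31.6250] k=[0 0 0 0 7 26 49 36]
t=5: x=[0.0000 0.0000 0.0000 0.8750 8.5000 26.5000 44.5000 37.6250] k=[0 0 0 0 6 28 50 36]
t=6: x=[0.0000 0.0000 0.0000 0.7500 8.0000 28.0000 45.5000 37.7500] k=[0 0 0 5 7 30 46 42]
t=7: x=[0.0000 0.0000 0.6250 4.6250 9.6250 29.1250 43.5000 42.5000] k=[0 0 0 1 12 34 39 44]
t=8: x=[0.0000 0.0000 0.1250 2.2500 13.3750 31.8750 39.0000 43.3750] k=[0 0 1 0 13 35 38 48]
t=9: x=[0.0000 0.1250 0.7500 1.7500 14.1250 32.6250 38.8750 46.7500] k=[0 0 5 6 11 30 40 51]
t=10: x=[0.0000 0.6250 4.5000 6.5000 12.7500 28.8750 40.1250 49.6250] k=[0 2 2 3 16 24 45 53]
t=11: x=[0.2500 1.7500 2.1250 4.5000 15.3750 25.6250 43.3750 52.0000] k=[0 0 0 4 14 31 45 57]
t=12: x=[0.0000 0.0000 0.5000 4.7500 14.8750 30.6250 44.7500 55.5000] k=[0 0 0 0 17 29 50 60]
t=13: x=[0.0000 0.0000 0.0000 2.1250 16.3750 30.1250 48.6250 58.7500] k=[0 0 0 0 12 34 49 59]
t=14: x=[0.0000 0.0000 0.0000 1.5000 13.2500 33.1250 48.3750 57.7500] k=[0 0 0 5 15 31 43 54]
t=15: x=[0.0000 0.0000 0.6250 5.6250 15.7500 30.5000 42.8750 52.6250] k=[0 0 4 1 12 28 41 53]
t=16: x=[0.0000 0.5000 3.1250 2.7500 12.6250 27.6250 40.8750 51.5000] k=[0 0 5 7 14 24 40 49]

0.0323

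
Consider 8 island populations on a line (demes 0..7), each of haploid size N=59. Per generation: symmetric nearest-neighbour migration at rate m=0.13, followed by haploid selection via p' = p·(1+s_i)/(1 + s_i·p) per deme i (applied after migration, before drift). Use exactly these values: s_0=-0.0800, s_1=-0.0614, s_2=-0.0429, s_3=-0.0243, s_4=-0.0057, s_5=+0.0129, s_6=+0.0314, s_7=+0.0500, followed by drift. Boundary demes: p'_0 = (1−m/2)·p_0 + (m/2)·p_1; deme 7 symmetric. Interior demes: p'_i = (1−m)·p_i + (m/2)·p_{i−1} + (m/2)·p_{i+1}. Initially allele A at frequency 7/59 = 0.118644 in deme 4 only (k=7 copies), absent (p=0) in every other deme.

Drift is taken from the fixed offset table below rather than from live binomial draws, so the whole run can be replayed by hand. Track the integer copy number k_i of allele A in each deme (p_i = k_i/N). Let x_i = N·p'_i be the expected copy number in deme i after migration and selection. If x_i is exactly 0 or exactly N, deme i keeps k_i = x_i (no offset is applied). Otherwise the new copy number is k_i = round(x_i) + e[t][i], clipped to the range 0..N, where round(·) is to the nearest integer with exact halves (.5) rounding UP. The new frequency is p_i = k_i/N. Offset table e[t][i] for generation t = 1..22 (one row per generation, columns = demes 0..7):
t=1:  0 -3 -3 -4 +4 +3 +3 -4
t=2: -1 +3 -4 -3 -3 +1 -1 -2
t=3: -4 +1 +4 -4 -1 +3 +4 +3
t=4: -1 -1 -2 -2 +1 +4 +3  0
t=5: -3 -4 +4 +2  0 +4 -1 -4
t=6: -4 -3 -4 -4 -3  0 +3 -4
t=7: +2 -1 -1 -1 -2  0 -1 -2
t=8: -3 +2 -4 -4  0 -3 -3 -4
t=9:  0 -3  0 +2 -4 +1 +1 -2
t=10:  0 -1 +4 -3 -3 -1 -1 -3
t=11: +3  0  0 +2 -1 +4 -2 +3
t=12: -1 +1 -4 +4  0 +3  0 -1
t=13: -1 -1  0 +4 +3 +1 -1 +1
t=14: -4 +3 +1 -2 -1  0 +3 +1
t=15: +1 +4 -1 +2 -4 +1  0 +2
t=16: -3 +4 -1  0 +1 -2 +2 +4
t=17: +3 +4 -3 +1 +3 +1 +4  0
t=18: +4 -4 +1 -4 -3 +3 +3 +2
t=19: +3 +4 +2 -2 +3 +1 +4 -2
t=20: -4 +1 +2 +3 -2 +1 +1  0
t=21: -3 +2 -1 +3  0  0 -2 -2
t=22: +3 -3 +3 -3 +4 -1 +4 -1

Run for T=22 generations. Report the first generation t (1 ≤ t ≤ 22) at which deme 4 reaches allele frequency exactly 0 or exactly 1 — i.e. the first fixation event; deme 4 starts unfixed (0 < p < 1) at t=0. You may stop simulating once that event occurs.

9

t=0: k=[0 0 0 0 7 0 0 0]
t=1: x=[0.0000 0.0000 0.0000 0.4440 6.0589 0.4608 0.0000 0.0000] k=[0 0 0 0 10 3 0 0]
t=2: x=[0.0000 0.0000 0.0000 0.6344 8.8519 3.2997 0.2011 0.0000] k=[0 0 0 0 6 4 0 0]
t=3: x=[0.0000 0.0000 0.0000 0.3806 5.4517 3.9166 0.2681 0.0000] k=[0 0 0 0 4 7 4 0]
t=4: x=[0.0000 0.0000 0.0000 0.2537 3.9141 6.6856 4.0501 0.2729] k=[0 0 0 0 5 11 7 0]
t=5: x=[0.0000 0.0000 0.0000 0.3171 5.0386 10.4598 6.9933 0.4776] k=[0 0 0 2 5 14 6 0]
t=6: x=[0.0000 0.0000 0.1244 2.0165 5.3621 13.0246 6.3019 0.4094] k=[0 0 0 0 2 13 9 0]
t=7: x=[0.0000 0.0000 0.0000 0.1268 2.5709 12.1482 8.9063 0.6139] k=[0 0 0 0 1 12 8 0]
t=8: x=[0.0000 0.0000 0.0000 0.0634 1.6409 11.1404 7.9503 0.5458] k=[0 0 0 0 2 8 5 0]
t=9: x=[0.0000 0.0000 0.0000 0.1268 2.2476 7.4985 5.0099 0.3412] k=[0 0 0 2 0 8 6 0]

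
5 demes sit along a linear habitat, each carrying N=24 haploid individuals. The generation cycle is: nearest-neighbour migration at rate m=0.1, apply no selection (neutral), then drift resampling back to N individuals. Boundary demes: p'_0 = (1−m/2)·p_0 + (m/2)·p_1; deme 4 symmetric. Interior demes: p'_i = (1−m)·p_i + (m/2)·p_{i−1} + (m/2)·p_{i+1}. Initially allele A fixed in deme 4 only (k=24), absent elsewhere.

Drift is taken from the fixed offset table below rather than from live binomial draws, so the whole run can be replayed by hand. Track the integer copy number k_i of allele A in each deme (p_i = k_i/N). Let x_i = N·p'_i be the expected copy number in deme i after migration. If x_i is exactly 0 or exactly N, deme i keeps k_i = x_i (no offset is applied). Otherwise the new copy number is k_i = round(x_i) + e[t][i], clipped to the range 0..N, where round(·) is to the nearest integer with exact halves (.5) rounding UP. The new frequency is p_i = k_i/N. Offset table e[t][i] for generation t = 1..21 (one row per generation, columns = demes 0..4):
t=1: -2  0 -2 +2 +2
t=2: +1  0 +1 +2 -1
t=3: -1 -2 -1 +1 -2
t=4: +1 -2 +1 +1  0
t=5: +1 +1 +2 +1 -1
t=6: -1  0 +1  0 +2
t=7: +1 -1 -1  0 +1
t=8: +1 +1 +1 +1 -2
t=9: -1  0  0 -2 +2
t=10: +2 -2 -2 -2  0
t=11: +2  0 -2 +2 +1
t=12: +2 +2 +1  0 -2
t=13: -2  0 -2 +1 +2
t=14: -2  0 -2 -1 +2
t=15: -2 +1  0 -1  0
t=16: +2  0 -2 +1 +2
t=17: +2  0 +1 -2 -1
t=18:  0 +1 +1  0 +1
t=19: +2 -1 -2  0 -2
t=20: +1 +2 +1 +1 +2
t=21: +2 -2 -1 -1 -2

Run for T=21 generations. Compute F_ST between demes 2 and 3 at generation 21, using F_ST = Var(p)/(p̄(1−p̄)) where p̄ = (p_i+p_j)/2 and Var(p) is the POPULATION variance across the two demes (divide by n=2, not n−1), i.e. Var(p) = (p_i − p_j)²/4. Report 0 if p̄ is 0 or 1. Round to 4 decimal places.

0.1125

t=0: k=[0 0 0 0 24]
t=1: x=[0.0000 0.0000 0.0000 1.2000 22.8000] k=[0 0 0 3 24]
t=2: x=[0.0000 0.0000 0.1500 3.9000 22.9500] k=[0 0 1 6 22]
t=3: x=[0.0000 0.0500 1.2000 6.5500 21.2000] k=[0 0 0 8 19]
t=4: x=[0.0000 0.0000 0.4000 8.1500 18.4500] k=[0 0 1 9 18]
t=5: x=[0.0000 0.0500 1.3500 9.0500 17.5500] k=[0 1 3 10 17]
t=6: x=[0.0500 1.0500 3.2500 10.0000 16.6500] k=[0 1 4 10 19]
t=7: x=[0.0500 1.1000 4.1500 10.1500 18.5500] k=[1 0 3 10 20]
t=8: x=[0.9500 0.2000 3.2000 10.1500 19.5000] k=[2 1 4 11 18]
t=9: x=[1.9500 1.2000 4.2000 11.0000 17.6500] k=[1 1 4 9 20]
t=10: x=[1.0000 1.1500 4.1000 9.3000 19.4500] k=[3 0 2 7 19]
t=11: x=[2.8500 0.2500 2.1500 7.3500 18.4000] k=[5 0 0 9 19]
t=12: x=[4.7500 0.2500 0.4500 9.0500 18.5000] k=[7 2 1 9 17]
t=13: x=[6.7500 2.2000 1.4500 9.0000 16.6000] k=[5 2 0 10 19]
t=14: x=[4.8500 2.0500 0.6000 9.9500 18.5500] k=[3 2 0 9 21]
t=15: x=[2.9500 1.9500 0.5500 9.1500 20.4000] k=[1 3 1 8 20]
t=16: x=[1.1000 2.8000 1.4500 8.2500 19.4000] k=[3 3 0 9 21]
t=17: x=[3.0000 2.8500 0.6000 9.1500 20.4000] k=[5 3 2 7 19]
t=18: x=[4.9000 3.0500 2.3000 7.3500 18.4000] k=[5 4 3 7 19]
t=19: x=[4.9500 4.0000 3.2500 7.4000 18.4000] k=[7 3 1 7 16]
t=20: x=[6.8000 3.1000 1.4000 7.1500 15.5500] k=[8 5 2 8 18]
t=21: x=[7.8500 5.0000 2.4500 8.2000 17.5000] k=[10 3 1 7 16]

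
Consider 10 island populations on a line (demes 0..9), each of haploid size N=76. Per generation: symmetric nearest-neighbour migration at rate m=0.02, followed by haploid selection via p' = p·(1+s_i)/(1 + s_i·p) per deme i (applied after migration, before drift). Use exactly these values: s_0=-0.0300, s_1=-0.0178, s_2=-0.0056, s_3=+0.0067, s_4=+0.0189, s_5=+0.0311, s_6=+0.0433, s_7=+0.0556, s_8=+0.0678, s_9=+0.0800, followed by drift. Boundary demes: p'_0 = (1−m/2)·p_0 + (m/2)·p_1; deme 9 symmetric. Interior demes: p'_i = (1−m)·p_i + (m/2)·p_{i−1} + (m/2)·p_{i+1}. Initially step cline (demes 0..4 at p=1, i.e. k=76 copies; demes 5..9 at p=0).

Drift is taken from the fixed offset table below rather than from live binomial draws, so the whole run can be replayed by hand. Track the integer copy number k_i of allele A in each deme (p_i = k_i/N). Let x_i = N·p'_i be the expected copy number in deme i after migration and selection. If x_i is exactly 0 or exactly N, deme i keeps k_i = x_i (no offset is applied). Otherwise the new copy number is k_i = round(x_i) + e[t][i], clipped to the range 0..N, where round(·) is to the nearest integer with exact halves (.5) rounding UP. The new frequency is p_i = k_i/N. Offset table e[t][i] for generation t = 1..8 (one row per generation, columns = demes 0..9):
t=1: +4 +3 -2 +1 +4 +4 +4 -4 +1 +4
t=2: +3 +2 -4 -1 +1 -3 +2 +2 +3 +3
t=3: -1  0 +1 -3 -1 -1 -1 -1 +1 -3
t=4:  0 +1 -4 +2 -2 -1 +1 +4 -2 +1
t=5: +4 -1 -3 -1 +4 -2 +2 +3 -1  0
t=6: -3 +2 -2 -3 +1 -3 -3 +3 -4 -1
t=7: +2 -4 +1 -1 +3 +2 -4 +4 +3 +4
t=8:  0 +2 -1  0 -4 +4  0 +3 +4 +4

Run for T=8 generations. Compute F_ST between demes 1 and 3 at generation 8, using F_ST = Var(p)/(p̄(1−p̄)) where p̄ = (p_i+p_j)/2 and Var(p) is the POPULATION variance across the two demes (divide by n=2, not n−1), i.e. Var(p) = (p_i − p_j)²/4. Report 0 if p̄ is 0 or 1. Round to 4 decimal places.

0.0089

t=0: k=[76 76 76 76 76 0 0 0 0 0]
t=1: x=[76.0000 76.0000 76.0000 76.0000 75.2540 0.7834 0.0000 0.0000 0.0000 0.0000] k=[76 76 76 76 76 5 0 0 0 0]
t=2: x=[76.0000 76.0000 76.0000 76.0000 75.3030 5.8225 0.0522 0.0000 0.0000 0.0000] k=[76 76 76 76 76 3 2 0 0 0]
t=3: x=[76.0000 76.0000 76.0000 76.0000 75.2834 3.8299 2.0738 0.0211 0.0000 0.0000] k=[76 76 76 76 74 3 1 0 0 0]
t=4: x=[76.0000 76.0000 76.0000 75.9801 73.3582 3.7990 1.0531 0.0106 0.0000 0.0000] k=[76 76 76 76 71 3 2 4 0 0]
t=5: x=[76.0000 76.0000 76.0000 75.9503 70.4668 3.7785 2.1155 4.1471 0.0427 0.0000] k=[76 76 76 75 74 2 4 7 0 0]
t=6: x=[76.0000 76.0000 75.9899 75.0066 73.3385 2.8220 4.1741 7.2471 0.0747 0.0000] k=[76 76 74 72 74 0 1 10 0 0]
t=7: x=[76.0000 75.9796 73.9890 72.0650 73.2894 0.7731 1.1261 10.2816 0.1068 0.0000] k=[76 72 75 71 76 3 0 14 3 0]
t=8: x=[75.9588 72.0025 74.9241 71.1206 75.2343 3.8093 0.1773 14.3699 3.2798 0.0324] k=[76 74 74 71 71 8 0 17 7 4]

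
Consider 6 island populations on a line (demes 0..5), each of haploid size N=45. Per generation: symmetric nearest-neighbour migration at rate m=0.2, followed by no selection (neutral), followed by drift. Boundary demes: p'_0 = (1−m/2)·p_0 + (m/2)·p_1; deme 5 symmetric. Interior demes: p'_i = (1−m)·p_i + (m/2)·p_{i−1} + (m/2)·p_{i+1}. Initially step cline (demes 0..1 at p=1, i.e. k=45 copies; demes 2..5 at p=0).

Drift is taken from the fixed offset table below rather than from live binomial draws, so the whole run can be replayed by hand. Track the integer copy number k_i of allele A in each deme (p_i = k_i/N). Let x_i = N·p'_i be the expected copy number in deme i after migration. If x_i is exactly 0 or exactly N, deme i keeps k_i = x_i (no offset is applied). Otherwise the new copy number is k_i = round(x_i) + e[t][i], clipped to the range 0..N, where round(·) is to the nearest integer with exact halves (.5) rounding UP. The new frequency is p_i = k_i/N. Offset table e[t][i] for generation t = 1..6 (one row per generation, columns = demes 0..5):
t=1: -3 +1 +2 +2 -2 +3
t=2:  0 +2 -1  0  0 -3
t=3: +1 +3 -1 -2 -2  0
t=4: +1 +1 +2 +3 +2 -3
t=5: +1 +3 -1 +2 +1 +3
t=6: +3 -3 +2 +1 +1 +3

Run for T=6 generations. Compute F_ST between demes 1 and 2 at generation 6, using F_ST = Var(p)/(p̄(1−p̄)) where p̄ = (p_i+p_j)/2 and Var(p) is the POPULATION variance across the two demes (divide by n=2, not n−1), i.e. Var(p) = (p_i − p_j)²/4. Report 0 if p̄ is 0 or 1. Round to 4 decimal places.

t=0: k=[45 45 0 0 0 0]
t=1: x=[45.0000 40.5000 4.5000 0.0000 0.0000 0.0000] k=[45 42 7 0 0 0]
t=2: x=[44.7000 38.8000 9.8000 0.7000 0.0000 0.0000] k=[45 41 9 1 0 0]
t=3: x=[44.6000 38.2000 11.4000 1.7000 0.1000 0.0000] k=[45 41 10 0 0 0]
t=4: x=[44.6000 38.3000 12.1000 1.0000 0.0000 0.0000] k=[45 39 14 4 0 0]
t=5: x=[44.4000 37.1000 15.5000 4.6000 0.4000 0.0000] k=[45 40 15 7 1 0]
t=6: x=[44.5000 38.0000 16.7000 7.2000 1.5000 0.1000] k=[45 35 19 8 3 3]

0.1317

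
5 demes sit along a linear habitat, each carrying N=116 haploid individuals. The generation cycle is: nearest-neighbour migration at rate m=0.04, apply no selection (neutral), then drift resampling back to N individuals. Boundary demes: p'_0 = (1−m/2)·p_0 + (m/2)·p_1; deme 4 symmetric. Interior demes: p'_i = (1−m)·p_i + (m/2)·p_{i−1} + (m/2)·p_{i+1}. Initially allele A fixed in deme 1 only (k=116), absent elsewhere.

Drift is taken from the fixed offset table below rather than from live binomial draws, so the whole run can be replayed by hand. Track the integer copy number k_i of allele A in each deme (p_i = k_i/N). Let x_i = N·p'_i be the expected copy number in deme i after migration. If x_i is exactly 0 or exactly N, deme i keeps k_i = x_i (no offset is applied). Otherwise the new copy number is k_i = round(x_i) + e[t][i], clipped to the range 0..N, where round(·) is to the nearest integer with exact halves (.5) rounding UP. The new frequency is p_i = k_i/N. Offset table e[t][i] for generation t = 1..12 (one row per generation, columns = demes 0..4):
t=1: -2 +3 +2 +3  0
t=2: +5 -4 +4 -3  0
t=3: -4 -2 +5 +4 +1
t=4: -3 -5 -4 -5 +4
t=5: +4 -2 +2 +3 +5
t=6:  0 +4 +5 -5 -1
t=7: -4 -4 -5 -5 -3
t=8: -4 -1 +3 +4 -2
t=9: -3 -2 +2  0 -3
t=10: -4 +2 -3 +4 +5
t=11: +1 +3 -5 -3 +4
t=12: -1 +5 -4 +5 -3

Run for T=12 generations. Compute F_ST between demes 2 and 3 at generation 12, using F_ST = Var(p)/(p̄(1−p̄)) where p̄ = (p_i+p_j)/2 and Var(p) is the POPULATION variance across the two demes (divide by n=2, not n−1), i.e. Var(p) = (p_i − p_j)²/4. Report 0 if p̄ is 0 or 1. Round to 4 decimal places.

0.0067

t=0: k=[0 116 0 0 0]
t=1: x=[2.3200 111.3600 2.3200 0.0000 0.0000] k=[0 114 4 0 0]
t=2: x=[2.2800 109.5200 6.1200 0.0800 0.0000] k=[7 106 10 0 0]
t=3: x=[8.9800 102.1000 11.7200 0.2000 0.0000] k=[5 100 17 4 0]
t=4: x=[6.9000 96.4400 18.4000 4.1800 0.0800] k=[4 91 14 0 4]
t=5: x=[5.7400 87.7200 15.2600 0.3600 3.9200] k=[10 86 17 3 9]
t=6: x=[11.5200 83.1000 18.1000 3.4000 8.8800] k=[12 87 23 0 8]
t=7: x=[13.5000 84.2200 23.8200 0.6200 7.8400] k=[10 80 19 0 5]
t=8: x=[11.4000 77.3800 19.8400 0.4800 4.9000] k=[7 76 23 4 3]
t=9: x=[8.3800 73.5600 23.6800 4.3600 3.0200] k=[5 72 26 4 0]
t=10: x=[6.3400 69.7400 26.4800 4.3600 0.0800] k=[2 72 23 8 5]
t=11: x=[3.4000 69.6200 23.6800 8.2400 5.0600] k=[4 73 19 5 9]
t=12: x=[5.3800 70.5400 19.8000 5.3600 8.9200] k=[4 76 16 10 6]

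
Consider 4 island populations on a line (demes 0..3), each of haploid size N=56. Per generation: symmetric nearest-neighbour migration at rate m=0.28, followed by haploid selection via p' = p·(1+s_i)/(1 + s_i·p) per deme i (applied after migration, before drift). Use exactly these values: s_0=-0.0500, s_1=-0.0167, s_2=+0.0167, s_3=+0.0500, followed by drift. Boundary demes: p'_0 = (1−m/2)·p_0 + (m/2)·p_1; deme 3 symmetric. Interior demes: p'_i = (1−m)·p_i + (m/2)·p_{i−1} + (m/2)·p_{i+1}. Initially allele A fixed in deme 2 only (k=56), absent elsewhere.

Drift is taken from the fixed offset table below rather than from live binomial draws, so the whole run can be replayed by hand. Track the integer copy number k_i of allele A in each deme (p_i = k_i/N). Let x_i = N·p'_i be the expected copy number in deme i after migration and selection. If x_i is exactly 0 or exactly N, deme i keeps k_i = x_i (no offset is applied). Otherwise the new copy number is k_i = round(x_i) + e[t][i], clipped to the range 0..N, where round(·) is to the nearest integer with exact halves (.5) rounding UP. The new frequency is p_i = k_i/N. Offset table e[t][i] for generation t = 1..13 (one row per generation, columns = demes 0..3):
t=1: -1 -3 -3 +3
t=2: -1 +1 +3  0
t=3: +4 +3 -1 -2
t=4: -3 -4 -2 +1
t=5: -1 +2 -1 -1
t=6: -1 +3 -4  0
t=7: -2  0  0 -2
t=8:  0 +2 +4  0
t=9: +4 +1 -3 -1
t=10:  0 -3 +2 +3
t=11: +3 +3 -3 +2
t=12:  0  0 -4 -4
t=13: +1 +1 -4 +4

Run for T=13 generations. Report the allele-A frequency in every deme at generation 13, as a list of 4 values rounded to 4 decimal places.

t=0: k=[0 0 56 0]
t=1: x=[0.0000 7.7271 40.5063 8.1748] k=[0 5 38 11]
t=2: x=[0.6654 8.7944 29.8310 15.3169] k=[0 10 33 15]
t=3: x=[1.3317 11.6637 27.4918 18.1127] k=[5 15 26 16]
t=4: x=[6.1149 14.9547 23.2850 17.9905] k=[3 11 21 19]
t=5: x=[3.9285 11.1291 19.5301 19.9014] k=[3 13 19 19]
t=6: x=[4.1965 12.2778 18.3638 19.6172] k=[3 15 14 20]
t=7: x=[4.4647 13.0110 15.1624 19.7796] k=[2 13 15 18]
t=8: x=[3.3737 11.5845 15.3237 18.1737] k=[3 14 19 18]
t=9: x=[4.3306 12.9912 18.3638 18.7434] k=[8 14 15 18]
t=10: x=[8.4648 13.1300 15.4647 18.1737] k=[8 10 17 21]
t=11: x=[7.9246 10.5550 16.7739 21.0773] k=[11 14 14 23]
t=12: x=[10.9608 13.4075 15.4446 22.3923] k=[11 13 11 18]
t=13: x=[10.8250 12.2778 12.4193 17.6035] k=[12 13 8 22]

[0.2143, 0.2321, 0.1429, 0.3929]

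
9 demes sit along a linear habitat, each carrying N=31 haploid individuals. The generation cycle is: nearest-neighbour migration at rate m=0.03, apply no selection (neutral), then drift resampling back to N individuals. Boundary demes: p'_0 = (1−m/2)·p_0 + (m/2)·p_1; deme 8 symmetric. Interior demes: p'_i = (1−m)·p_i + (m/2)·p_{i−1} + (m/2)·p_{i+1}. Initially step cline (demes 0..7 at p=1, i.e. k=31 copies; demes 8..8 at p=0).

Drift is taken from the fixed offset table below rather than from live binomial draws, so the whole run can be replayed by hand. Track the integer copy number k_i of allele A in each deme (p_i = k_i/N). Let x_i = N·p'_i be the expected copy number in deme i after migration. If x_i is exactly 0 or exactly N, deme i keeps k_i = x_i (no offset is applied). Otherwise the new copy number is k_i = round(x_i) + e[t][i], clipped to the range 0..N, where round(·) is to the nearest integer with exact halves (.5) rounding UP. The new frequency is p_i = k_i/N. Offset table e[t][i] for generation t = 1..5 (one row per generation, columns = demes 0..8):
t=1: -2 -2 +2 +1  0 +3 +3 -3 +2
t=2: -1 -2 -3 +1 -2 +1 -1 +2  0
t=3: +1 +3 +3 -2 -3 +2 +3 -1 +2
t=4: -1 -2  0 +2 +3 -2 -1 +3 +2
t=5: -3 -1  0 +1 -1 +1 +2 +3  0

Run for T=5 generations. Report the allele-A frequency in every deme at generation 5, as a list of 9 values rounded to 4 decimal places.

t=0: k=[31 31 31 31 31 31 31 31 0]
t=1: x=[31.0000 31.0000 31.0000 31.0000 31.0000 31.0000 31.0000 30.5350 0.4650] k=[31 31 31 31 31 31 31 28 2]
t=2: x=[31.0000 31.0000 31.0000 31.0000 31.0000 31.0000 30.9550 27.6550 2.3900] k=[31 31 31 31 31 31 30 30 2]
t=3: x=[31.0000 31.0000 31.0000 31.0000 31.0000 30.9850 30.0150 29.5800 2.4200] k=[31 31 31 31 31 31 31 29 4]
t=4: x=[31.0000 31.0000 31.0000 31.0000 31.0000 31.0000 30.9700 28.6550 4.3750] k=[31 31 31 31 31 31 30 31 6]
t=5: x=[31.0000 31.0000 31.0000 31.0000 31.0000 30.9850 30.0300 30.6100 6.3750] k=[31 31 31 31 31 31 31 31 6]

[1.0000, 1.0000, 1.0000, 1.0000, 1.0000, 1.0000, 1.0000, 1.0000, 0.1935]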